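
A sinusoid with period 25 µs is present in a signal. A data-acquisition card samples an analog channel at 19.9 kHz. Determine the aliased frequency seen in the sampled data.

0.2 kHz

T = 25 µs → f = 1/T = 40 kHz.
40 kHz mod fs = 0.2 kHz.
0.2 kHz ≤ fs/2 = 9.95 kHz, appears at 0.2 kHz.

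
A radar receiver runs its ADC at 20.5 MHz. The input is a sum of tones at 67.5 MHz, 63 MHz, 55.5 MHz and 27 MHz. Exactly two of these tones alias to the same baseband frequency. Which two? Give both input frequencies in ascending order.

55.5 MHz, 67.5 MHz

fs/2 = 10.25 MHz.
67.5 MHz mod fs = 6 MHz.
6 MHz ≤ fs/2 = 10.25 MHz, appears at 6 MHz.
63 MHz mod fs = 1.5 MHz.
1.5 MHz ≤ fs/2 = 10.25 MHz, appears at 1.5 MHz.
55.5 MHz mod fs = 14.5 MHz.
14.5 MHz > fs/2 = 10.25 MHz, folds to fs − 14.5 MHz = 6 MHz.
27 MHz mod fs = 6.5 MHz.
6.5 MHz ≤ fs/2 = 10.25 MHz, appears at 6.5 MHz.
55.5 MHz and 67.5 MHz both map to 6 MHz.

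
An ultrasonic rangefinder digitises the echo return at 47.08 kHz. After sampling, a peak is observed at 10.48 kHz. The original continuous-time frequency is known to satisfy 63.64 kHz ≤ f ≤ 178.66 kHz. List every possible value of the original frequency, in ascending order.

Frequencies that alias to 10.48 kHz are k·fs ± 10.48 kHz for integer k ≥ 0.
k=0: 10.48 kHz.
k=1: 36.6 kHz, 57.56 kHz.
k=2: 83.68 kHz, 104.64 kHz.
k=3: 130.76 kHz, 151.72 kHz.
k=4: 177.84 kHz, 198.8 kHz.
k=5: 224.92 kHz, 245.88 kHz.
Within [63.64 kHz, 178.66 kHz]: 83.68 kHz, 104.64 kHz, 130.76 kHz, 151.72 kHz, 177.84 kHz.

83.68 kHz, 104.64 kHz, 130.76 kHz, 151.72 kHz, 177.84 kHz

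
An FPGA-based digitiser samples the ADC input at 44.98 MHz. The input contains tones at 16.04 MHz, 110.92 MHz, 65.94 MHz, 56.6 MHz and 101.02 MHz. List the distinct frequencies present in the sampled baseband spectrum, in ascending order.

11.06 MHz, 11.62 MHz, 16.04 MHz, 20.96 MHz

fs/2 = 22.49 MHz.
16.04 MHz ≤ fs/2 = 22.49 MHz, passes unchanged.
110.92 MHz mod fs = 20.96 MHz.
20.96 MHz ≤ fs/2 = 22.49 MHz, appears at 20.96 MHz.
65.94 MHz mod fs = 20.96 MHz.
20.96 MHz ≤ fs/2 = 22.49 MHz, appears at 20.96 MHz.
56.6 MHz mod fs = 11.62 MHz.
11.62 MHz ≤ fs/2 = 22.49 MHz, appears at 11.62 MHz.
101.02 MHz mod fs = 11.06 MHz.
11.06 MHz ≤ fs/2 = 22.49 MHz, appears at 11.06 MHz.
Distinct values: {11.06 MHz, 11.62 MHz, 16.04 MHz, 20.96 MHz}.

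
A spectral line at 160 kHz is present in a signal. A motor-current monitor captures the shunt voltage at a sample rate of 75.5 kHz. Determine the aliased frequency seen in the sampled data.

160 kHz mod fs = 9 kHz.
9 kHz ≤ fs/2 = 37.75 kHz, appears at 9 kHz.

9 kHz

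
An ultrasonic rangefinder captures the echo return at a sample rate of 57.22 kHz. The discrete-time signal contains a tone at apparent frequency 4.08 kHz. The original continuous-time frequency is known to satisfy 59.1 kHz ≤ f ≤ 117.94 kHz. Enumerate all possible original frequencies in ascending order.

61.3 kHz, 110.36 kHz

Frequencies that alias to 4.08 kHz are k·fs ± 4.08 kHz for integer k ≥ 0.
k=0: 4.08 kHz.
k=1: 53.14 kHz, 61.3 kHz.
k=2: 110.36 kHz, 118.52 kHz.
k=3: 167.58 kHz, 175.74 kHz.
Within [59.1 kHz, 117.94 kHz]: 61.3 kHz, 110.36 kHz.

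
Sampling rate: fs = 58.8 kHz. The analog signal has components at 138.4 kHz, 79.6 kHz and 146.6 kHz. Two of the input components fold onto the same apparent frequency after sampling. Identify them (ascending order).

79.6 kHz, 138.4 kHz

fs/2 = 29.4 kHz.
138.4 kHz mod fs = 20.8 kHz.
20.8 kHz ≤ fs/2 = 29.4 kHz, appears at 20.8 kHz.
79.6 kHz mod fs = 20.8 kHz.
20.8 kHz ≤ fs/2 = 29.4 kHz, appears at 20.8 kHz.
146.6 kHz mod fs = 29 kHz.
29 kHz ≤ fs/2 = 29.4 kHz, appears at 29 kHz.
79.6 kHz and 138.4 kHz both map to 20.8 kHz.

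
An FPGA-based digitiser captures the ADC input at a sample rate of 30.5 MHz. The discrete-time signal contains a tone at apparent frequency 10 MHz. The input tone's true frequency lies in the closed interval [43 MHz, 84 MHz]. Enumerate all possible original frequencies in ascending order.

51 MHz, 71 MHz, 81.5 MHz

Frequencies that alias to 10 MHz are k·fs ± 10 MHz for integer k ≥ 0.
k=0: 10 MHz.
k=1: 20.5 MHz, 40.5 MHz.
k=2: 51 MHz, 71 MHz.
k=3: 81.5 MHz, 101.5 MHz.
k=4: 112 MHz, 132 MHz.
Within [43 MHz, 84 MHz]: 51 MHz, 71 MHz, 81.5 MHz.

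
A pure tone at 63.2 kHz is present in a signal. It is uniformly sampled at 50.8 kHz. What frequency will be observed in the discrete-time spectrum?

12.4 kHz

63.2 kHz mod fs = 12.4 kHz.
12.4 kHz ≤ fs/2 = 25.4 kHz, appears at 12.4 kHz.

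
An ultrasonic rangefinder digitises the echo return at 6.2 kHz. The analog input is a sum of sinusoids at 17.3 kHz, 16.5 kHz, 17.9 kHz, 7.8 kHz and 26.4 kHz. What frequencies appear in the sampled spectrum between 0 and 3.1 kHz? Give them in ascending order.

fs/2 = 3.1 kHz.
17.3 kHz mod fs = 4.9 kHz.
4.9 kHz > fs/2 = 3.1 kHz, folds to fs − 4.9 kHz = 1.3 kHz.
16.5 kHz mod fs = 4.1 kHz.
4.1 kHz > fs/2 = 3.1 kHz, folds to fs − 4.1 kHz = 2.1 kHz.
17.9 kHz mod fs = 5.5 kHz.
5.5 kHz > fs/2 = 3.1 kHz, folds to fs − 5.5 kHz = 0.7 kHz.
7.8 kHz mod fs = 1.6 kHz.
1.6 kHz ≤ fs/2 = 3.1 kHz, appears at 1.6 kHz.
26.4 kHz mod fs = 1.6 kHz.
1.6 kHz ≤ fs/2 = 3.1 kHz, appears at 1.6 kHz.
Distinct values: {0.7 kHz, 1.3 kHz, 1.6 kHz, 2.1 kHz}.

0.7 kHz, 1.3 kHz, 1.6 kHz, 2.1 kHz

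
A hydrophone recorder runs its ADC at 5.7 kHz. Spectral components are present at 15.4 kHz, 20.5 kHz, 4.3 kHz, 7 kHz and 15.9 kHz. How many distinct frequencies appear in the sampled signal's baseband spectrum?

fs/2 = 2.85 kHz.
15.4 kHz mod fs = 4 kHz.
4 kHz > fs/2 = 2.85 kHz, folds to fs − 4 kHz = 1.7 kHz.
20.5 kHz mod fs = 3.4 kHz.
3.4 kHz > fs/2 = 2.85 kHz, folds to fs − 3.4 kHz = 2.3 kHz.
4.3 kHz > fs/2 = 2.85 kHz, folds to fs − 4.3 kHz = 1.4 kHz.
7 kHz mod fs = 1.3 kHz.
1.3 kHz ≤ fs/2 = 2.85 kHz, appears at 1.3 kHz.
15.9 kHz mod fs = 4.5 kHz.
4.5 kHz > fs/2 = 2.85 kHz, folds to fs − 4.5 kHz = 1.2 kHz.
Distinct values: {1.2 kHz, 1.3 kHz, 1.4 kHz, 1.7 kHz, 2.3 kHz} → 5.

5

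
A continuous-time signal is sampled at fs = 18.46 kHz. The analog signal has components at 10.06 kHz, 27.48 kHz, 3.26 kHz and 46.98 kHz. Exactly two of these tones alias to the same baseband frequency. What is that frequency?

8.4 kHz

fs/2 = 9.23 kHz.
10.06 kHz > fs/2 = 9.23 kHz, folds to fs − 10.06 kHz = 8.4 kHz.
27.48 kHz mod fs = 9.02 kHz.
9.02 kHz ≤ fs/2 = 9.23 kHz, appears at 9.02 kHz.
3.26 kHz ≤ fs/2 = 9.23 kHz, passes unchanged.
46.98 kHz mod fs = 10.06 kHz.
10.06 kHz > fs/2 = 9.23 kHz, folds to fs − 10.06 kHz = 8.4 kHz.
10.06 kHz and 46.98 kHz both map to 8.4 kHz.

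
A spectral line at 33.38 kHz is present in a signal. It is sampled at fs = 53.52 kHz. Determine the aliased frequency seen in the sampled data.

20.14 kHz

33.38 kHz > fs/2 = 26.76 kHz, folds to fs − 33.38 kHz = 20.14 kHz.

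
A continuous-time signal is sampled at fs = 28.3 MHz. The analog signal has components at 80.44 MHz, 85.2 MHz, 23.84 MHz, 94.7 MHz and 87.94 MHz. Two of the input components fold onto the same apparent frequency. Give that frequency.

fs/2 = 14.15 MHz.
80.44 MHz mod fs = 23.84 MHz.
23.84 MHz > fs/2 = 14.15 MHz, folds to fs − 23.84 MHz = 4.46 MHz.
85.2 MHz mod fs = 0.3 MHz.
0.3 MHz ≤ fs/2 = 14.15 MHz, appears at 0.3 MHz.
23.84 MHz > fs/2 = 14.15 MHz, folds to fs − 23.84 MHz = 4.46 MHz.
94.7 MHz mod fs = 9.8 MHz.
9.8 MHz ≤ fs/2 = 14.15 MHz, appears at 9.8 MHz.
87.94 MHz mod fs = 3.04 MHz.
3.04 MHz ≤ fs/2 = 14.15 MHz, appears at 3.04 MHz.
23.84 MHz and 80.44 MHz both map to 4.46 MHz.

4.46 MHz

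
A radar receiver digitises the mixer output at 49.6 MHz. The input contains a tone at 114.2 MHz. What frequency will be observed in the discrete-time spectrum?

15 MHz

114.2 MHz mod fs = 15 MHz.
15 MHz ≤ fs/2 = 24.8 MHz, appears at 15 MHz.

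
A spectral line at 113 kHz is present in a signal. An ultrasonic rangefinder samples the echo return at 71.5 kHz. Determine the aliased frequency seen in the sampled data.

30 kHz

113 kHz mod fs = 41.5 kHz.
41.5 kHz > fs/2 = 35.75 kHz, folds to fs − 41.5 kHz = 30 kHz.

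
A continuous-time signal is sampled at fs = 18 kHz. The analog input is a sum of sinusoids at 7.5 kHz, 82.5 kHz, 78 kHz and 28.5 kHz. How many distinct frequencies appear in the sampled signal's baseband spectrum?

2

fs/2 = 9 kHz.
7.5 kHz ≤ fs/2 = 9 kHz, passes unchanged.
82.5 kHz mod fs = 10.5 kHz.
10.5 kHz > fs/2 = 9 kHz, folds to fs − 10.5 kHz = 7.5 kHz.
78 kHz mod fs = 6 kHz.
6 kHz ≤ fs/2 = 9 kHz, appears at 6 kHz.
28.5 kHz mod fs = 10.5 kHz.
10.5 kHz > fs/2 = 9 kHz, folds to fs − 10.5 kHz = 7.5 kHz.
Distinct values: {6 kHz, 7.5 kHz} → 2.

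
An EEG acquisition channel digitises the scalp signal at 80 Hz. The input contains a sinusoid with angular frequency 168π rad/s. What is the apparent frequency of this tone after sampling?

ω = 168π rad/s → f = ω/(2π) = 84 Hz.
84 Hz mod fs = 4 Hz.
4 Hz ≤ fs/2 = 40 Hz, appears at 4 Hz.

4 Hz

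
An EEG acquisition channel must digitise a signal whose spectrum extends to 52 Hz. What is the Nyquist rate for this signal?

Nyquist rate = 2 × 52 Hz = 104 Hz.

104 Hz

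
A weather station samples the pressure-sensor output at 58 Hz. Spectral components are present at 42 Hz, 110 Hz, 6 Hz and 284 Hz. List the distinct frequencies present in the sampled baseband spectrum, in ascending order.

fs/2 = 29 Hz.
42 Hz > fs/2 = 29 Hz, folds to fs − 42 Hz = 16 Hz.
110 Hz mod fs = 52 Hz.
52 Hz > fs/2 = 29 Hz, folds to fs − 52 Hz = 6 Hz.
6 Hz ≤ fs/2 = 29 Hz, passes unchanged.
284 Hz mod fs = 52 Hz.
52 Hz > fs/2 = 29 Hz, folds to fs − 52 Hz = 6 Hz.
Distinct values: {6 Hz, 16 Hz}.

6 Hz, 16 Hz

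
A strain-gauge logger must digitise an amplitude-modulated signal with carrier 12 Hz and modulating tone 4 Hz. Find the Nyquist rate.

32 Hz

AM sidebands sit at fc ± fm = 8 Hz and 16 Hz.
Highest-frequency component: 16 Hz.
Nyquist rate = 2 × 16 Hz = 32 Hz.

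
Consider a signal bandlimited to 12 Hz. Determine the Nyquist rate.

Nyquist rate = 2 × 12 Hz = 24 Hz.

24 Hz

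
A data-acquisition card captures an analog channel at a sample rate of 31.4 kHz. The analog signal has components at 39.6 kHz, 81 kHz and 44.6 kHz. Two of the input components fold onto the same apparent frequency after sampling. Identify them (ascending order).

fs/2 = 15.7 kHz.
39.6 kHz mod fs = 8.2 kHz.
8.2 kHz ≤ fs/2 = 15.7 kHz, appears at 8.2 kHz.
81 kHz mod fs = 18.2 kHz.
18.2 kHz > fs/2 = 15.7 kHz, folds to fs − 18.2 kHz = 13.2 kHz.
44.6 kHz mod fs = 13.2 kHz.
13.2 kHz ≤ fs/2 = 15.7 kHz, appears at 13.2 kHz.
44.6 kHz and 81 kHz both map to 13.2 kHz.

44.6 kHz, 81 kHz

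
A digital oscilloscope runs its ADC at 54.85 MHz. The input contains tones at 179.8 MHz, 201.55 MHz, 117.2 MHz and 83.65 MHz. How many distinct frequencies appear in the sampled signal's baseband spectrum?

fs/2 = 27.425 MHz.
179.8 MHz mod fs = 15.25 MHz.
15.25 MHz ≤ fs/2 = 27.425 MHz, appears at 15.25 MHz.
201.55 MHz mod fs = 37 MHz.
37 MHz > fs/2 = 27.425 MHz, folds to fs − 37 MHz = 17.85 MHz.
117.2 MHz mod fs = 7.5 MHz.
7.5 MHz ≤ fs/2 = 27.425 MHz, appears at 7.5 MHz.
83.65 MHz mod fs = 28.8 MHz.
28.8 MHz > fs/2 = 27.425 MHz, folds to fs − 28.8 MHz = 26.05 MHz.
Distinct values: {7.5 MHz, 15.25 MHz, 17.85 MHz, 26.05 MHz} → 4.

4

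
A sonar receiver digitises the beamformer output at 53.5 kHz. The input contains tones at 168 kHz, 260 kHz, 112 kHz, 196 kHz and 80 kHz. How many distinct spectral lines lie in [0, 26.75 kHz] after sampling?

4

fs/2 = 26.75 kHz.
168 kHz mod fs = 7.5 kHz.
7.5 kHz ≤ fs/2 = 26.75 kHz, appears at 7.5 kHz.
260 kHz mod fs = 46 kHz.
46 kHz > fs/2 = 26.75 kHz, folds to fs − 46 kHz = 7.5 kHz.
112 kHz mod fs = 5 kHz.
5 kHz ≤ fs/2 = 26.75 kHz, appears at 5 kHz.
196 kHz mod fs = 35.5 kHz.
35.5 kHz > fs/2 = 26.75 kHz, folds to fs − 35.5 kHz = 18 kHz.
80 kHz mod fs = 26.5 kHz.
26.5 kHz ≤ fs/2 = 26.75 kHz, appears at 26.5 kHz.
Distinct values: {5 kHz, 7.5 kHz, 18 kHz, 26.5 kHz} → 4.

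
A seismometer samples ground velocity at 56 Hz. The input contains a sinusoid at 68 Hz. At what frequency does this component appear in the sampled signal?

68 Hz mod fs = 12 Hz.
12 Hz ≤ fs/2 = 28 Hz, appears at 12 Hz.

12 Hz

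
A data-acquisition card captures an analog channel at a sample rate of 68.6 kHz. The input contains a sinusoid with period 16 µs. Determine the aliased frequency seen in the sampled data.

T = 16 µs → f = 1/T = 62.5 kHz.
62.5 kHz > fs/2 = 34.3 kHz, folds to fs − 62.5 kHz = 6.1 kHz.

6.1 kHz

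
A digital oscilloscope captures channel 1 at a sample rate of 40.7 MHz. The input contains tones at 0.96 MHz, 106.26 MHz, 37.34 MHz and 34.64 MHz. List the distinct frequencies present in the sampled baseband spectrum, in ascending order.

0.96 MHz, 3.36 MHz, 6.06 MHz, 15.84 MHz

fs/2 = 20.35 MHz.
0.96 MHz ≤ fs/2 = 20.35 MHz, passes unchanged.
106.26 MHz mod fs = 24.86 MHz.
24.86 MHz > fs/2 = 20.35 MHz, folds to fs − 24.86 MHz = 15.84 MHz.
37.34 MHz > fs/2 = 20.35 MHz, folds to fs − 37.34 MHz = 3.36 MHz.
34.64 MHz > fs/2 = 20.35 MHz, folds to fs − 34.64 MHz = 6.06 MHz.
Distinct values: {0.96 MHz, 3.36 MHz, 6.06 MHz, 15.84 MHz}.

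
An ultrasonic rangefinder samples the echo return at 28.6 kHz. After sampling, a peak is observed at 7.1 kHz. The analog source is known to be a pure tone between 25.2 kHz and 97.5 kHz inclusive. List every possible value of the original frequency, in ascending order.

Frequencies that alias to 7.1 kHz are k·fs ± 7.1 kHz for integer k ≥ 0.
k=0: 7.1 kHz.
k=1: 21.5 kHz, 35.7 kHz.
k=2: 50.1 kHz, 64.3 kHz.
k=3: 78.7 kHz, 92.9 kHz.
k=4: 107.3 kHz, 121.5 kHz.
Within [25.2 kHz, 97.5 kHz]: 35.7 kHz, 50.1 kHz, 64.3 kHz, 78.7 kHz, 92.9 kHz.

35.7 kHz, 50.1 kHz, 64.3 kHz, 78.7 kHz, 92.9 kHz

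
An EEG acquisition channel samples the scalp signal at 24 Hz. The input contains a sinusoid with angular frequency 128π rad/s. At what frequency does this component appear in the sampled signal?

8 Hz

ω = 128π rad/s → f = ω/(2π) = 64 Hz.
64 Hz mod fs = 16 Hz.
16 Hz > fs/2 = 12 Hz, folds to fs − 16 Hz = 8 Hz.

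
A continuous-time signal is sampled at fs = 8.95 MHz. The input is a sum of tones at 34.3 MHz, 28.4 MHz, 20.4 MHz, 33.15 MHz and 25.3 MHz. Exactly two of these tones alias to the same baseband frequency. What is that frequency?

1.55 MHz

fs/2 = 4.475 MHz.
34.3 MHz mod fs = 7.45 MHz.
7.45 MHz > fs/2 = 4.475 MHz, folds to fs − 7.45 MHz = 1.5 MHz.
28.4 MHz mod fs = 1.55 MHz.
1.55 MHz ≤ fs/2 = 4.475 MHz, appears at 1.55 MHz.
20.4 MHz mod fs = 2.5 MHz.
2.5 MHz ≤ fs/2 = 4.475 MHz, appears at 2.5 MHz.
33.15 MHz mod fs = 6.3 MHz.
6.3 MHz > fs/2 = 4.475 MHz, folds to fs − 6.3 MHz = 2.65 MHz.
25.3 MHz mod fs = 7.4 MHz.
7.4 MHz > fs/2 = 4.475 MHz, folds to fs − 7.4 MHz = 1.55 MHz.
25.3 MHz and 28.4 MHz both map to 1.55 MHz.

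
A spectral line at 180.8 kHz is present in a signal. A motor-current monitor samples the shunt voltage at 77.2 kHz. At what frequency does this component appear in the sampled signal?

180.8 kHz mod fs = 26.4 kHz.
26.4 kHz ≤ fs/2 = 38.6 kHz, appears at 26.4 kHz.

26.4 kHz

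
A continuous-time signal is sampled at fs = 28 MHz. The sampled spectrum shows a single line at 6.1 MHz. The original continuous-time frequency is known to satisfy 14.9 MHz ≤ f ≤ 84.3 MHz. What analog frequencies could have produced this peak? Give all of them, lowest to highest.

21.9 MHz, 34.1 MHz, 49.9 MHz, 62.1 MHz, 77.9 MHz

Frequencies that alias to 6.1 MHz are k·fs ± 6.1 MHz for integer k ≥ 0.
k=0: 6.1 MHz.
k=1: 21.9 MHz, 34.1 MHz.
k=2: 49.9 MHz, 62.1 MHz.
k=3: 77.9 MHz, 90.1 MHz.
k=4: 105.9 MHz, 118.1 MHz.
Within [14.9 MHz, 84.3 MHz]: 21.9 MHz, 34.1 MHz, 49.9 MHz, 62.1 MHz, 77.9 MHz.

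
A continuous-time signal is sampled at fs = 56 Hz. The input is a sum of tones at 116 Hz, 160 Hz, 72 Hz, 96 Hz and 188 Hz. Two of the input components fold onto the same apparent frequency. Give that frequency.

16 Hz

fs/2 = 28 Hz.
116 Hz mod fs = 4 Hz.
4 Hz ≤ fs/2 = 28 Hz, appears at 4 Hz.
160 Hz mod fs = 48 Hz.
48 Hz > fs/2 = 28 Hz, folds to fs − 48 Hz = 8 Hz.
72 Hz mod fs = 16 Hz.
16 Hz ≤ fs/2 = 28 Hz, appears at 16 Hz.
96 Hz mod fs = 40 Hz.
40 Hz > fs/2 = 28 Hz, folds to fs − 40 Hz = 16 Hz.
188 Hz mod fs = 20 Hz.
20 Hz ≤ fs/2 = 28 Hz, appears at 20 Hz.
72 Hz and 96 Hz both map to 16 Hz.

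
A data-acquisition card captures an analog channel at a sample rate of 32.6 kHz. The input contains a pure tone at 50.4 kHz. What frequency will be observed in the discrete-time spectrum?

14.8 kHz

50.4 kHz mod fs = 17.8 kHz.
17.8 kHz > fs/2 = 16.3 kHz, folds to fs − 17.8 kHz = 14.8 kHz.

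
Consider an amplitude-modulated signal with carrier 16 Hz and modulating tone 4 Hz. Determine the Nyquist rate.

40 Hz

AM sidebands sit at fc ± fm = 12 Hz and 20 Hz.
Highest-frequency component: 20 Hz.
Nyquist rate = 2 × 20 Hz = 40 Hz.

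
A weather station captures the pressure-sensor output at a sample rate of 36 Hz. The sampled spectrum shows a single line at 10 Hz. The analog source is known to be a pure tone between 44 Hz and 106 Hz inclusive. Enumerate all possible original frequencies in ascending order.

Frequencies that alias to 10 Hz are k·fs ± 10 Hz for integer k ≥ 0.
k=0: 10 Hz.
k=1: 26 Hz, 46 Hz.
k=2: 62 Hz, 82 Hz.
k=3: 98 Hz, 118 Hz.
k=4: 134 Hz, 154 Hz.
Within [44 Hz, 106 Hz]: 46 Hz, 62 Hz, 82 Hz, 98 Hz.

46 Hz, 62 Hz, 82 Hz, 98 Hz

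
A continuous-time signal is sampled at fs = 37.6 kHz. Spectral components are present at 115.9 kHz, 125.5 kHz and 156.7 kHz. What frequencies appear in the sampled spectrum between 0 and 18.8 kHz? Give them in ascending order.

fs/2 = 18.8 kHz.
115.9 kHz mod fs = 3.1 kHz.
3.1 kHz ≤ fs/2 = 18.8 kHz, appears at 3.1 kHz.
125.5 kHz mod fs = 12.7 kHz.
12.7 kHz ≤ fs/2 = 18.8 kHz, appears at 12.7 kHz.
156.7 kHz mod fs = 6.3 kHz.
6.3 kHz ≤ fs/2 = 18.8 kHz, appears at 6.3 kHz.
Distinct values: {3.1 kHz, 6.3 kHz, 12.7 kHz}.

3.1 kHz, 6.3 kHz, 12.7 kHz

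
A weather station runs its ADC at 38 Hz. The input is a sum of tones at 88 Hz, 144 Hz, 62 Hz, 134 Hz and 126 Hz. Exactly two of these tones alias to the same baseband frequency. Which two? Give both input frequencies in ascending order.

88 Hz, 126 Hz

fs/2 = 19 Hz.
88 Hz mod fs = 12 Hz.
12 Hz ≤ fs/2 = 19 Hz, appears at 12 Hz.
144 Hz mod fs = 30 Hz.
30 Hz > fs/2 = 19 Hz, folds to fs − 30 Hz = 8 Hz.
62 Hz mod fs = 24 Hz.
24 Hz > fs/2 = 19 Hz, folds to fs − 24 Hz = 14 Hz.
134 Hz mod fs = 20 Hz.
20 Hz > fs/2 = 19 Hz, folds to fs − 20 Hz = 18 Hz.
126 Hz mod fs = 12 Hz.
12 Hz ≤ fs/2 = 19 Hz, appears at 12 Hz.
88 Hz and 126 Hz both map to 12 Hz.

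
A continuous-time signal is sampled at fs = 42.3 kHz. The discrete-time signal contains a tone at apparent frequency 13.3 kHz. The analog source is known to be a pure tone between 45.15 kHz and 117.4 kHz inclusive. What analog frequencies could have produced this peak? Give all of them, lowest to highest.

55.6 kHz, 71.3 kHz, 97.9 kHz, 113.6 kHz

Frequencies that alias to 13.3 kHz are k·fs ± 13.3 kHz for integer k ≥ 0.
k=0: 13.3 kHz.
k=1: 29 kHz, 55.6 kHz.
k=2: 71.3 kHz, 97.9 kHz.
k=3: 113.6 kHz, 140.2 kHz.
k=4: 155.9 kHz, 182.5 kHz.
Within [45.15 kHz, 117.4 kHz]: 55.6 kHz, 71.3 kHz, 97.9 kHz, 113.6 kHz.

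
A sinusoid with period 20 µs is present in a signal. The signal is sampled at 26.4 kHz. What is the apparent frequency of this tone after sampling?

T = 20 µs → f = 1/T = 50 kHz.
50 kHz mod fs = 23.6 kHz.
23.6 kHz > fs/2 = 13.2 kHz, folds to fs − 23.6 kHz = 2.8 kHz.

2.8 kHz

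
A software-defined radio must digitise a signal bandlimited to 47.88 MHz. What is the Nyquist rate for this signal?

95.76 MHz

Nyquist rate = 2 × 47.88 MHz = 95.76 MHz.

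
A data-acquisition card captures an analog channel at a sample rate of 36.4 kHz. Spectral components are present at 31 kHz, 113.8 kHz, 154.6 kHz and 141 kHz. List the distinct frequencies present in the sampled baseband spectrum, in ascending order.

4.6 kHz, 5.4 kHz, 9 kHz

fs/2 = 18.2 kHz.
31 kHz > fs/2 = 18.2 kHz, folds to fs − 31 kHz = 5.4 kHz.
113.8 kHz mod fs = 4.6 kHz.
4.6 kHz ≤ fs/2 = 18.2 kHz, appears at 4.6 kHz.
154.6 kHz mod fs = 9 kHz.
9 kHz ≤ fs/2 = 18.2 kHz, appears at 9 kHz.
141 kHz mod fs = 31.8 kHz.
31.8 kHz > fs/2 = 18.2 kHz, folds to fs − 31.8 kHz = 4.6 kHz.
Distinct values: {4.6 kHz, 5.4 kHz, 9 kHz}.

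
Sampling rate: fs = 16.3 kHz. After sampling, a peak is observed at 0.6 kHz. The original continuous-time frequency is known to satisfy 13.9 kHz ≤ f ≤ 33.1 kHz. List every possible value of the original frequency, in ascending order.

15.7 kHz, 16.9 kHz, 32 kHz

Frequencies that alias to 0.6 kHz are k·fs ± 0.6 kHz for integer k ≥ 0.
k=0: 0.6 kHz.
k=1: 15.7 kHz, 16.9 kHz.
k=2: 32 kHz, 33.2 kHz.
k=3: 48.3 kHz, 49.5 kHz.
Within [13.9 kHz, 33.1 kHz]: 15.7 kHz, 16.9 kHz, 32 kHz.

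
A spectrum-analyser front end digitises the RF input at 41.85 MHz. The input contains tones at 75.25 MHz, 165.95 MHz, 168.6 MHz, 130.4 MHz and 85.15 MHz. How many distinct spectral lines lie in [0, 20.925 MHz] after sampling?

fs/2 = 20.925 MHz.
75.25 MHz mod fs = 33.4 MHz.
33.4 MHz > fs/2 = 20.925 MHz, folds to fs − 33.4 MHz = 8.45 MHz.
165.95 MHz mod fs = 40.4 MHz.
40.4 MHz > fs/2 = 20.925 MHz, folds to fs − 40.4 MHz = 1.45 MHz.
168.6 MHz mod fs = 1.2 MHz.
1.2 MHz ≤ fs/2 = 20.925 MHz, appears at 1.2 MHz.
130.4 MHz mod fs = 4.85 MHz.
4.85 MHz ≤ fs/2 = 20.925 MHz, appears at 4.85 MHz.
85.15 MHz mod fs = 1.45 MHz.
1.45 MHz ≤ fs/2 = 20.925 MHz, appears at 1.45 MHz.
Distinct values: {1.2 MHz, 1.45 MHz, 4.85 MHz, 8.45 MHz} → 4.

4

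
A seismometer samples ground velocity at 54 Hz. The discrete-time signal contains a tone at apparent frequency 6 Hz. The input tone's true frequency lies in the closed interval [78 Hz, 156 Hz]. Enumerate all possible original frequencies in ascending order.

Frequencies that alias to 6 Hz are k·fs ± 6 Hz for integer k ≥ 0.
k=0: 6 Hz.
k=1: 48 Hz, 60 Hz.
k=2: 102 Hz, 114 Hz.
k=3: 156 Hz, 168 Hz.
k=4: 210 Hz, 222 Hz.
Within [78 Hz, 156 Hz]: 102 Hz, 114 Hz, 156 Hz.

102 Hz, 114 Hz, 156 Hz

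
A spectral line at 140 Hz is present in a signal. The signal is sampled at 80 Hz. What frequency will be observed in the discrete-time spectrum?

140 Hz mod fs = 60 Hz.
60 Hz > fs/2 = 40 Hz, folds to fs − 60 Hz = 20 Hz.

20 Hz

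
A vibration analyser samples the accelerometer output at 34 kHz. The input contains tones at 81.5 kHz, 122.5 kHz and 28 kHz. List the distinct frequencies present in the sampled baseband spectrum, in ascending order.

6 kHz, 13.5 kHz

fs/2 = 17 kHz.
81.5 kHz mod fs = 13.5 kHz.
13.5 kHz ≤ fs/2 = 17 kHz, appears at 13.5 kHz.
122.5 kHz mod fs = 20.5 kHz.
20.5 kHz > fs/2 = 17 kHz, folds to fs − 20.5 kHz = 13.5 kHz.
28 kHz > fs/2 = 17 kHz, folds to fs − 28 kHz = 6 kHz.
Distinct values: {6 kHz, 13.5 kHz}.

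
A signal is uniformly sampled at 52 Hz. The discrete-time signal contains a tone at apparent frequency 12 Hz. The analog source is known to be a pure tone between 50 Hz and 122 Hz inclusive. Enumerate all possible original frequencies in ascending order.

Frequencies that alias to 12 Hz are k·fs ± 12 Hz for integer k ≥ 0.
k=0: 12 Hz.
k=1: 40 Hz, 64 Hz.
k=2: 92 Hz, 116 Hz.
k=3: 144 Hz, 168 Hz.
Within [50 Hz, 122 Hz]: 64 Hz, 92 Hz, 116 Hz.

64 Hz, 92 Hz, 116 Hz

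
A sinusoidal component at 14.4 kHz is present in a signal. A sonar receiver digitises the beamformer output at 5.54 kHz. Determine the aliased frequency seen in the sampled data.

14.4 kHz mod fs = 3.32 kHz.
3.32 kHz > fs/2 = 2.77 kHz, folds to fs − 3.32 kHz = 2.22 kHz.

2.22 kHz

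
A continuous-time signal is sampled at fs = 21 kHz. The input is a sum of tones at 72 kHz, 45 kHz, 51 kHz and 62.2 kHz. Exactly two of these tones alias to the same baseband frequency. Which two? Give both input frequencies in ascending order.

51 kHz, 72 kHz

fs/2 = 10.5 kHz.
72 kHz mod fs = 9 kHz.
9 kHz ≤ fs/2 = 10.5 kHz, appears at 9 kHz.
45 kHz mod fs = 3 kHz.
3 kHz ≤ fs/2 = 10.5 kHz, appears at 3 kHz.
51 kHz mod fs = 9 kHz.
9 kHz ≤ fs/2 = 10.5 kHz, appears at 9 kHz.
62.2 kHz mod fs = 20.2 kHz.
20.2 kHz > fs/2 = 10.5 kHz, folds to fs − 20.2 kHz = 0.8 kHz.
51 kHz and 72 kHz both map to 9 kHz.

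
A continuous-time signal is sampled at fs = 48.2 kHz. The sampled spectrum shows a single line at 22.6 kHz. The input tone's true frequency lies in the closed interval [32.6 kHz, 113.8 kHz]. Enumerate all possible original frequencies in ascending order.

70.8 kHz, 73.8 kHz

Frequencies that alias to 22.6 kHz are k·fs ± 22.6 kHz for integer k ≥ 0.
k=0: 22.6 kHz.
k=1: 25.6 kHz, 70.8 kHz.
k=2: 73.8 kHz, 119 kHz.
k=3: 122 kHz, 167.2 kHz.
Within [32.6 kHz, 113.8 kHz]: 70.8 kHz, 73.8 kHz.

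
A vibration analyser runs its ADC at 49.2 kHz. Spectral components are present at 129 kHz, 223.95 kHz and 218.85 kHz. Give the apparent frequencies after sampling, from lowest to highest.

18.6 kHz, 22.05 kHz

fs/2 = 24.6 kHz.
129 kHz mod fs = 30.6 kHz.
30.6 kHz > fs/2 = 24.6 kHz, folds to fs − 30.6 kHz = 18.6 kHz.
223.95 kHz mod fs = 27.15 kHz.
27.15 kHz > fs/2 = 24.6 kHz, folds to fs − 27.15 kHz = 22.05 kHz.
218.85 kHz mod fs = 22.05 kHz.
22.05 kHz ≤ fs/2 = 24.6 kHz, appears at 22.05 kHz.
Distinct values: {18.6 kHz, 22.05 kHz}.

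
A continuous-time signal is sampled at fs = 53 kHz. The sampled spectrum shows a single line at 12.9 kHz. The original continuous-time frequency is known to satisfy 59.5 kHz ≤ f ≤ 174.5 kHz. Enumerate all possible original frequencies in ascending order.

Frequencies that alias to 12.9 kHz are k·fs ± 12.9 kHz for integer k ≥ 0.
k=0: 12.9 kHz.
k=1: 40.1 kHz, 65.9 kHz.
k=2: 93.1 kHz, 118.9 kHz.
k=3: 146.1 kHz, 171.9 kHz.
k=4: 199.1 kHz, 224.9 kHz.
Within [59.5 kHz, 174.5 kHz]: 65.9 kHz, 93.1 kHz, 118.9 kHz, 146.1 kHz, 171.9 kHz.

65.9 kHz, 93.1 kHz, 118.9 kHz, 146.1 kHz, 171.9 kHz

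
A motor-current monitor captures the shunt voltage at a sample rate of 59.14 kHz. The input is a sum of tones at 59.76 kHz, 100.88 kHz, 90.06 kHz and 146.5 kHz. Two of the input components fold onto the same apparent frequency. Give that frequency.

28.22 kHz

fs/2 = 29.57 kHz.
59.76 kHz mod fs = 0.62 kHz.
0.62 kHz ≤ fs/2 = 29.57 kHz, appears at 0.62 kHz.
100.88 kHz mod fs = 41.74 kHz.
41.74 kHz > fs/2 = 29.57 kHz, folds to fs − 41.74 kHz = 17.4 kHz.
90.06 kHz mod fs = 30.92 kHz.
30.92 kHz > fs/2 = 29.57 kHz, folds to fs − 30.92 kHz = 28.22 kHz.
146.5 kHz mod fs = 28.22 kHz.
28.22 kHz ≤ fs/2 = 29.57 kHz, appears at 28.22 kHz.
90.06 kHz and 146.5 kHz both map to 28.22 kHz.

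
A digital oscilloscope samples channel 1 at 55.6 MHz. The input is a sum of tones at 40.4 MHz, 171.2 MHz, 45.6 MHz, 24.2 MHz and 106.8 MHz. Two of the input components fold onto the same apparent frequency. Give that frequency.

fs/2 = 27.8 MHz.
40.4 MHz > fs/2 = 27.8 MHz, folds to fs − 40.4 MHz = 15.2 MHz.
171.2 MHz mod fs = 4.4 MHz.
4.4 MHz ≤ fs/2 = 27.8 MHz, appears at 4.4 MHz.
45.6 MHz > fs/2 = 27.8 MHz, folds to fs − 45.6 MHz = 10 MHz.
24.2 MHz ≤ fs/2 = 27.8 MHz, passes unchanged.
106.8 MHz mod fs = 51.2 MHz.
51.2 MHz > fs/2 = 27.8 MHz, folds to fs − 51.2 MHz = 4.4 MHz.
106.8 MHz and 171.2 MHz both map to 4.4 MHz.

4.4 MHz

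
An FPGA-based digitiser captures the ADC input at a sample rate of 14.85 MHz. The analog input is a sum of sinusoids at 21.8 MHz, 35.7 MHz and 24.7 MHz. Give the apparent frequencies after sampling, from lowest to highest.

5 MHz, 6 MHz, 6.95 MHz

fs/2 = 7.425 MHz.
21.8 MHz mod fs = 6.95 MHz.
6.95 MHz ≤ fs/2 = 7.425 MHz, appears at 6.95 MHz.
35.7 MHz mod fs = 6 MHz.
6 MHz ≤ fs/2 = 7.425 MHz, appears at 6 MHz.
24.7 MHz mod fs = 9.85 MHz.
9.85 MHz > fs/2 = 7.425 MHz, folds to fs − 9.85 MHz = 5 MHz.
Distinct values: {5 MHz, 6 MHz, 6.95 MHz}.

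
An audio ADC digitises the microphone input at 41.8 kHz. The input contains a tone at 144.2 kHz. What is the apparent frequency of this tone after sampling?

18.8 kHz

144.2 kHz mod fs = 18.8 kHz.
18.8 kHz ≤ fs/2 = 20.9 kHz, appears at 18.8 kHz.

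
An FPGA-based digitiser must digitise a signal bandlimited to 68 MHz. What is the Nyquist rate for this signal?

Nyquist rate = 2 × 68 MHz = 136 MHz.

136 MHz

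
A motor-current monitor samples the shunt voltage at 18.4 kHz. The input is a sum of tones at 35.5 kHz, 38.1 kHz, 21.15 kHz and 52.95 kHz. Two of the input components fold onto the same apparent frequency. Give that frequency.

1.3 kHz

fs/2 = 9.2 kHz.
35.5 kHz mod fs = 17.1 kHz.
17.1 kHz > fs/2 = 9.2 kHz, folds to fs − 17.1 kHz = 1.3 kHz.
38.1 kHz mod fs = 1.3 kHz.
1.3 kHz ≤ fs/2 = 9.2 kHz, appears at 1.3 kHz.
21.15 kHz mod fs = 2.75 kHz.
2.75 kHz ≤ fs/2 = 9.2 kHz, appears at 2.75 kHz.
52.95 kHz mod fs = 16.15 kHz.
16.15 kHz > fs/2 = 9.2 kHz, folds to fs − 16.15 kHz = 2.25 kHz.
35.5 kHz and 38.1 kHz both map to 1.3 kHz.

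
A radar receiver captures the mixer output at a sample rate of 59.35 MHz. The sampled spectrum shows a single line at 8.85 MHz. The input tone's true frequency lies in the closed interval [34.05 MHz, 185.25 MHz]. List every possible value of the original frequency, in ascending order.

50.5 MHz, 68.2 MHz, 109.85 MHz, 127.55 MHz, 169.2 MHz

Frequencies that alias to 8.85 MHz are k·fs ± 8.85 MHz for integer k ≥ 0.
k=0: 8.85 MHz.
k=1: 50.5 MHz, 68.2 MHz.
k=2: 109.85 MHz, 127.55 MHz.
k=3: 169.2 MHz, 186.9 MHz.
k=4: 228.55 MHz, 246.25 MHz.
Within [34.05 MHz, 185.25 MHz]: 50.5 MHz, 68.2 MHz, 109.85 MHz, 127.55 MHz, 169.2 MHz.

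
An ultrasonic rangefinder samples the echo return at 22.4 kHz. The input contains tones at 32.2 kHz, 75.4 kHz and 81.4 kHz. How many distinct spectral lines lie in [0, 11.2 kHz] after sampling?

fs/2 = 11.2 kHz.
32.2 kHz mod fs = 9.8 kHz.
9.8 kHz ≤ fs/2 = 11.2 kHz, appears at 9.8 kHz.
75.4 kHz mod fs = 8.2 kHz.
8.2 kHz ≤ fs/2 = 11.2 kHz, appears at 8.2 kHz.
81.4 kHz mod fs = 14.2 kHz.
14.2 kHz > fs/2 = 11.2 kHz, folds to fs − 14.2 kHz = 8.2 kHz.
Distinct values: {8.2 kHz, 9.8 kHz} → 2.

2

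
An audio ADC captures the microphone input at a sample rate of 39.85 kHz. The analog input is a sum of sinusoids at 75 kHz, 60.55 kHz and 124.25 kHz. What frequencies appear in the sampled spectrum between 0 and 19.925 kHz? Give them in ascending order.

fs/2 = 19.925 kHz.
75 kHz mod fs = 35.15 kHz.
35.15 kHz > fs/2 = 19.925 kHz, folds to fs − 35.15 kHz = 4.7 kHz.
60.55 kHz mod fs = 20.7 kHz.
20.7 kHz > fs/2 = 19.925 kHz, folds to fs − 20.7 kHz = 19.15 kHz.
124.25 kHz mod fs = 4.7 kHz.
4.7 kHz ≤ fs/2 = 19.925 kHz, appears at 4.7 kHz.
Distinct values: {4.7 kHz, 19.15 kHz}.

4.7 kHz, 19.15 kHz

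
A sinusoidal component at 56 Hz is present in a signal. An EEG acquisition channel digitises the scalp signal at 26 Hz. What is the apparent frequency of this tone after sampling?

4 Hz

56 Hz mod fs = 4 Hz.
4 Hz ≤ fs/2 = 13 Hz, appears at 4 Hz.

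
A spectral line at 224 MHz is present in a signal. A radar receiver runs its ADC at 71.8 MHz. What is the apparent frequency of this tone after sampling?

8.6 MHz

224 MHz mod fs = 8.6 MHz.
8.6 MHz ≤ fs/2 = 35.9 MHz, appears at 8.6 MHz.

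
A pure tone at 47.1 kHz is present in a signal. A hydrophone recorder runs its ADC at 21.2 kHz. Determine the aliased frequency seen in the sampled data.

4.7 kHz

47.1 kHz mod fs = 4.7 kHz.
4.7 kHz ≤ fs/2 = 10.6 kHz, appears at 4.7 kHz.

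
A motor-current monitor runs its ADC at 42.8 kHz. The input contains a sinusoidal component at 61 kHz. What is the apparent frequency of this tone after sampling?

61 kHz mod fs = 18.2 kHz.
18.2 kHz ≤ fs/2 = 21.4 kHz, appears at 18.2 kHz.

18.2 kHz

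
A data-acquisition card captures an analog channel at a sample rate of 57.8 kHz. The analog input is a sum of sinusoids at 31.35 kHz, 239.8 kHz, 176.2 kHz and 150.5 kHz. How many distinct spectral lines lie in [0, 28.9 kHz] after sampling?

4

fs/2 = 28.9 kHz.
31.35 kHz > fs/2 = 28.9 kHz, folds to fs − 31.35 kHz = 26.45 kHz.
239.8 kHz mod fs = 8.6 kHz.
8.6 kHz ≤ fs/2 = 28.9 kHz, appears at 8.6 kHz.
176.2 kHz mod fs = 2.8 kHz.
2.8 kHz ≤ fs/2 = 28.9 kHz, appears at 2.8 kHz.
150.5 kHz mod fs = 34.9 kHz.
34.9 kHz > fs/2 = 28.9 kHz, folds to fs − 34.9 kHz = 22.9 kHz.
Distinct values: {2.8 kHz, 8.6 kHz, 22.9 kHz, 26.45 kHz} → 4.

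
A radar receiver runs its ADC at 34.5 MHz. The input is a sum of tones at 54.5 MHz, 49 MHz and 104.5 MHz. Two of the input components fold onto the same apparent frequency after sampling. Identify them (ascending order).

fs/2 = 17.25 MHz.
54.5 MHz mod fs = 20 MHz.
20 MHz > fs/2 = 17.25 MHz, folds to fs − 20 MHz = 14.5 MHz.
49 MHz mod fs = 14.5 MHz.
14.5 MHz ≤ fs/2 = 17.25 MHz, appears at 14.5 MHz.
104.5 MHz mod fs = 1 MHz.
1 MHz ≤ fs/2 = 17.25 MHz, appears at 1 MHz.
49 MHz and 54.5 MHz both map to 14.5 MHz.

49 MHz, 54.5 MHz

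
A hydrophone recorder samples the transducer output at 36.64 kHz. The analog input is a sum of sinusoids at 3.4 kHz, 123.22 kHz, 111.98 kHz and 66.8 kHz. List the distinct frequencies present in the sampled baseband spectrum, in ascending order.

fs/2 = 18.32 kHz.
3.4 kHz ≤ fs/2 = 18.32 kHz, passes unchanged.
123.22 kHz mod fs = 13.3 kHz.
13.3 kHz ≤ fs/2 = 18.32 kHz, appears at 13.3 kHz.
111.98 kHz mod fs = 2.06 kHz.
2.06 kHz ≤ fs/2 = 18.32 kHz, appears at 2.06 kHz.
66.8 kHz mod fs = 30.16 kHz.
30.16 kHz > fs/2 = 18.32 kHz, folds to fs − 30.16 kHz = 6.48 kHz.
Distinct values: {2.06 kHz, 3.4 kHz, 6.48 kHz, 13.3 kHz}.

2.06 kHz, 3.4 kHz, 6.48 kHz, 13.3 kHz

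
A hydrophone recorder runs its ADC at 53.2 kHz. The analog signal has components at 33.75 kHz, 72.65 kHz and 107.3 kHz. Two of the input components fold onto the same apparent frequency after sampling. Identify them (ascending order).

fs/2 = 26.6 kHz.
33.75 kHz > fs/2 = 26.6 kHz, folds to fs − 33.75 kHz = 19.45 kHz.
72.65 kHz mod fs = 19.45 kHz.
19.45 kHz ≤ fs/2 = 26.6 kHz, appears at 19.45 kHz.
107.3 kHz mod fs = 0.9 kHz.
0.9 kHz ≤ fs/2 = 26.6 kHz, appears at 0.9 kHz.
33.75 kHz and 72.65 kHz both map to 19.45 kHz.

33.75 kHz, 72.65 kHz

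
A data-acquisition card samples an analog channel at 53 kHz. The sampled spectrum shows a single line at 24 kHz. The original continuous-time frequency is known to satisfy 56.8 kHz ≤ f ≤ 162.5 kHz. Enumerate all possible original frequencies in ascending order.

77 kHz, 82 kHz, 130 kHz, 135 kHz

Frequencies that alias to 24 kHz are k·fs ± 24 kHz for integer k ≥ 0.
k=0: 24 kHz.
k=1: 29 kHz, 77 kHz.
k=2: 82 kHz, 130 kHz.
k=3: 135 kHz, 183 kHz.
k=4: 188 kHz, 236 kHz.
Within [56.8 kHz, 162.5 kHz]: 77 kHz, 82 kHz, 130 kHz, 135 kHz.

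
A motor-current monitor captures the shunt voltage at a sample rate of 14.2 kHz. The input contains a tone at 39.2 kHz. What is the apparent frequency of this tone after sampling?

3.4 kHz

39.2 kHz mod fs = 10.8 kHz.
10.8 kHz > fs/2 = 7.1 kHz, folds to fs − 10.8 kHz = 3.4 kHz.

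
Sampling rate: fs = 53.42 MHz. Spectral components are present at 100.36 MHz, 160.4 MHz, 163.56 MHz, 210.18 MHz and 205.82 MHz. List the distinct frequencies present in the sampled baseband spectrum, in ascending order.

0.14 MHz, 3.3 MHz, 3.5 MHz, 6.48 MHz, 7.86 MHz

fs/2 = 26.71 MHz.
100.36 MHz mod fs = 46.94 MHz.
46.94 MHz > fs/2 = 26.71 MHz, folds to fs − 46.94 MHz = 6.48 MHz.
160.4 MHz mod fs = 0.14 MHz.
0.14 MHz ≤ fs/2 = 26.71 MHz, appears at 0.14 MHz.
163.56 MHz mod fs = 3.3 MHz.
3.3 MHz ≤ fs/2 = 26.71 MHz, appears at 3.3 MHz.
210.18 MHz mod fs = 49.92 MHz.
49.92 MHz > fs/2 = 26.71 MHz, folds to fs − 49.92 MHz = 3.5 MHz.
205.82 MHz mod fs = 45.56 MHz.
45.56 MHz > fs/2 = 26.71 MHz, folds to fs − 45.56 MHz = 7.86 MHz.
Distinct values: {0.14 MHz, 3.3 MHz, 3.5 MHz, 6.48 MHz, 7.86 MHz}.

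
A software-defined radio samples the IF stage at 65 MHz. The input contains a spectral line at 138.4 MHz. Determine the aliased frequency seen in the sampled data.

8.4 MHz

138.4 MHz mod fs = 8.4 MHz.
8.4 MHz ≤ fs/2 = 32.5 MHz, appears at 8.4 MHz.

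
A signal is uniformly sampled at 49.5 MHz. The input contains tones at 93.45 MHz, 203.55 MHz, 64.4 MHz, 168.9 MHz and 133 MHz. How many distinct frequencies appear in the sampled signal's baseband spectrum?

4

fs/2 = 24.75 MHz.
93.45 MHz mod fs = 43.95 MHz.
43.95 MHz > fs/2 = 24.75 MHz, folds to fs − 43.95 MHz = 5.55 MHz.
203.55 MHz mod fs = 5.55 MHz.
5.55 MHz ≤ fs/2 = 24.75 MHz, appears at 5.55 MHz.
64.4 MHz mod fs = 14.9 MHz.
14.9 MHz ≤ fs/2 = 24.75 MHz, appears at 14.9 MHz.
168.9 MHz mod fs = 20.4 MHz.
20.4 MHz ≤ fs/2 = 24.75 MHz, appears at 20.4 MHz.
133 MHz mod fs = 34 MHz.
34 MHz > fs/2 = 24.75 MHz, folds to fs − 34 MHz = 15.5 MHz.
Distinct values: {5.55 MHz, 14.9 MHz, 15.5 MHz, 20.4 MHz} → 4.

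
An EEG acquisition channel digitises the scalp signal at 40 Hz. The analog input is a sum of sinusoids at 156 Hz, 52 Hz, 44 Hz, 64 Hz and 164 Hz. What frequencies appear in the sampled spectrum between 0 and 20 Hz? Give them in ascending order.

4 Hz, 12 Hz, 16 Hz

fs/2 = 20 Hz.
156 Hz mod fs = 36 Hz.
36 Hz > fs/2 = 20 Hz, folds to fs − 36 Hz = 4 Hz.
52 Hz mod fs = 12 Hz.
12 Hz ≤ fs/2 = 20 Hz, appears at 12 Hz.
44 Hz mod fs = 4 Hz.
4 Hz ≤ fs/2 = 20 Hz, appears at 4 Hz.
64 Hz mod fs = 24 Hz.
24 Hz > fs/2 = 20 Hz, folds to fs − 24 Hz = 16 Hz.
164 Hz mod fs = 4 Hz.
4 Hz ≤ fs/2 = 20 Hz, appears at 4 Hz.
Distinct values: {4 Hz, 12 Hz, 16 Hz}.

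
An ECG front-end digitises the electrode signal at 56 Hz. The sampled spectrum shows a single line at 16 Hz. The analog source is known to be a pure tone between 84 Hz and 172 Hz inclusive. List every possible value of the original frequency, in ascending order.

Frequencies that alias to 16 Hz are k·fs ± 16 Hz for integer k ≥ 0.
k=0: 16 Hz.
k=1: 40 Hz, 72 Hz.
k=2: 96 Hz, 128 Hz.
k=3: 152 Hz, 184 Hz.
k=4: 208 Hz, 240 Hz.
Within [84 Hz, 172 Hz]: 96 Hz, 128 Hz, 152 Hz.

96 Hz, 128 Hz, 152 Hz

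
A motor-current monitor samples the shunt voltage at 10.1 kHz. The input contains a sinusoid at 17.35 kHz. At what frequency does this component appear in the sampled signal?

17.35 kHz mod fs = 7.25 kHz.
7.25 kHz > fs/2 = 5.05 kHz, folds to fs − 7.25 kHz = 2.85 kHz.

2.85 kHz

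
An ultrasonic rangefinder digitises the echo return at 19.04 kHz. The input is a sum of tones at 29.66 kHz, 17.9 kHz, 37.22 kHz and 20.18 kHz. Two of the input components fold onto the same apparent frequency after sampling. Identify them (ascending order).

17.9 kHz, 20.18 kHz

fs/2 = 9.52 kHz.
29.66 kHz mod fs = 10.62 kHz.
10.62 kHz > fs/2 = 9.52 kHz, folds to fs − 10.62 kHz = 8.42 kHz.
17.9 kHz > fs/2 = 9.52 kHz, folds to fs − 17.9 kHz = 1.14 kHz.
37.22 kHz mod fs = 18.18 kHz.
18.18 kHz > fs/2 = 9.52 kHz, folds to fs − 18.18 kHz = 0.86 kHz.
20.18 kHz mod fs = 1.14 kHz.
1.14 kHz ≤ fs/2 = 9.52 kHz, appears at 1.14 kHz.
17.9 kHz and 20.18 kHz both map to 1.14 kHz.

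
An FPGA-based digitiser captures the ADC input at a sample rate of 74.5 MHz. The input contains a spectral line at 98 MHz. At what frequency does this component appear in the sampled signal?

23.5 MHz

98 MHz mod fs = 23.5 MHz.
23.5 MHz ≤ fs/2 = 37.25 MHz, appears at 23.5 MHz.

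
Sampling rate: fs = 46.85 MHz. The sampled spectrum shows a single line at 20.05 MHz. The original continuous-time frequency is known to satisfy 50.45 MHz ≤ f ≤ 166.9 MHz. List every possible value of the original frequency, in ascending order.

66.9 MHz, 73.65 MHz, 113.75 MHz, 120.5 MHz, 160.6 MHz

Frequencies that alias to 20.05 MHz are k·fs ± 20.05 MHz for integer k ≥ 0.
k=0: 20.05 MHz.
k=1: 26.8 MHz, 66.9 MHz.
k=2: 73.65 MHz, 113.75 MHz.
k=3: 120.5 MHz, 160.6 MHz.
k=4: 167.35 MHz, 207.45 MHz.
Within [50.45 MHz, 166.9 MHz]: 66.9 MHz, 73.65 MHz, 113.75 MHz, 120.5 MHz, 160.6 MHz.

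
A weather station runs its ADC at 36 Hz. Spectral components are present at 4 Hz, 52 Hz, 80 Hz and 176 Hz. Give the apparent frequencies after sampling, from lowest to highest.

fs/2 = 18 Hz.
4 Hz ≤ fs/2 = 18 Hz, passes unchanged.
52 Hz mod fs = 16 Hz.
16 Hz ≤ fs/2 = 18 Hz, appears at 16 Hz.
80 Hz mod fs = 8 Hz.
8 Hz ≤ fs/2 = 18 Hz, appears at 8 Hz.
176 Hz mod fs = 32 Hz.
32 Hz > fs/2 = 18 Hz, folds to fs − 32 Hz = 4 Hz.
Distinct values: {4 Hz, 8 Hz, 16 Hz}.

4 Hz, 8 Hz, 16 Hz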